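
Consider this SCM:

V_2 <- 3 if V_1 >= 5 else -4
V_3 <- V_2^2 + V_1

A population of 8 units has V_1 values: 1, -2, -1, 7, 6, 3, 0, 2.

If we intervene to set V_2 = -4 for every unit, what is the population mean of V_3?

18

The intervention sets V_2=-4 in all 8 units regardless of V_1. Recomputing V_3 per unit gives 17, 14, 15, 23, 22, 19, 16, 18; average 18.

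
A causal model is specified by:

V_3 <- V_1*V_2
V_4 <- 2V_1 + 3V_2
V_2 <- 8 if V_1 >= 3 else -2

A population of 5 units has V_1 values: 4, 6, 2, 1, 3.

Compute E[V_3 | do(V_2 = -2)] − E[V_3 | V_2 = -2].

-3.4

Under do(V_2=-2), V_2's equation is replaced by V_2=-2 for every unit. Per-unit V_3: -8, -12, -4, -2, -6. Mean = -6.4.
Conditioning on V_2=-2 selects the 2 unit(s) with V_1 ∈ {2, 1}. Their V_3 values: -4, -2. Mean = -3.
Difference = -6.4 − (-3) = -3.4.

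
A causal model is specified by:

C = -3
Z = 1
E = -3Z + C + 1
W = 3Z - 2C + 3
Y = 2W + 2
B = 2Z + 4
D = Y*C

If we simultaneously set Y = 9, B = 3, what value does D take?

-27

Under do(Y = 9, B = 3), each intervened variable's structural equation is replaced by its fixed value.
D = Y*C  [with Y=9, C=-3]  = -27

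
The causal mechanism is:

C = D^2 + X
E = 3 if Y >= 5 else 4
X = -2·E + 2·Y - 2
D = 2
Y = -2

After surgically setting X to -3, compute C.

Intervening sets X = -3 and removes its equation (X = -2·E + 2·Y - 2).
C = D^2 + X  [with D=2, X=-3]  = 1

1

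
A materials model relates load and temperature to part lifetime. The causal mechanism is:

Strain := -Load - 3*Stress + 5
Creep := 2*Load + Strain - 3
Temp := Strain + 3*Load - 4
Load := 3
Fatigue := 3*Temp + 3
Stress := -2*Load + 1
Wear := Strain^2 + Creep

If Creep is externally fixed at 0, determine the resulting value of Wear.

The intervention breaks the incoming arrows to Creep: Creep := 2*Load + Strain - 3 no longer applies, and Creep = 0.
Stress = -2*Load + 1  [with Load=3]  = -5
Strain = -Load - 3*Stress + 5  [with Load=3, Stress=-5]  = 17
Wear = Strain^2 + Creep  [with Strain=17, Creep=0]  = 289

289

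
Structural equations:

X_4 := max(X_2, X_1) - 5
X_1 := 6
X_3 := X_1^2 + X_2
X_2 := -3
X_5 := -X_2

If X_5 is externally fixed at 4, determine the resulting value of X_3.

33

do(X_5=4) replaces the equation X_5 := -X_2 with the constant X_5 = 4.
X_3 is not downstream of the intervention, so its value is determined by the original equations.
X_3 = X_1^2 + X_2  [with X_1=6, X_2=-3]  = 33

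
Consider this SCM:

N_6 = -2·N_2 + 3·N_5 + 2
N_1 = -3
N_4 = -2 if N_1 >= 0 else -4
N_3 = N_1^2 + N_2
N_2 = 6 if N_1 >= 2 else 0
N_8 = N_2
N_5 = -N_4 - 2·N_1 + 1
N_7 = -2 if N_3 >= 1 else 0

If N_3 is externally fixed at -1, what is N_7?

0

The intervention breaks the incoming arrows to N_3: N_3 = N_1^2 + N_2 no longer applies, and N_3 = -1.
N_7 = -2 if N_3 >= 1 else 0  [with N_3=-1]  = 0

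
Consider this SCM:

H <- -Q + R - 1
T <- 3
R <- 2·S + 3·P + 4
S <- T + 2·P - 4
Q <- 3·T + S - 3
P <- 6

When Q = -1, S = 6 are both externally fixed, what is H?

34

The joint intervention fixes Q = -1, S = 6, removing each variable's own equation.
R = 2·S + 3·P + 4  [with S=6, P=6]  = 34
H = -Q + R - 1  [with Q=-1, R=34]  = 34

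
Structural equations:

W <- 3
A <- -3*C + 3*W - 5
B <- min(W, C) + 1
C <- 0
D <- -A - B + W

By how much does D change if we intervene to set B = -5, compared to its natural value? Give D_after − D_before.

6

do(B=-5) replaces the equation B <- min(W, C) + 1 with the constant B = -5.
A = -3*C + 3*W - 5  [with C=0, W=3]  = 4
D = -A - B + W  [with A=4, B=-5, W=3]  = 4
Without intervention: B = min(W, C) + 1  [with W=3, C=0]  = 1; A = -3*C + 3*W - 5  [with C=0, W=3]  = 4; D = -A - B + W  [with A=4, B=1, W=3]  = -2.
Change = 4 − (-2) = 6.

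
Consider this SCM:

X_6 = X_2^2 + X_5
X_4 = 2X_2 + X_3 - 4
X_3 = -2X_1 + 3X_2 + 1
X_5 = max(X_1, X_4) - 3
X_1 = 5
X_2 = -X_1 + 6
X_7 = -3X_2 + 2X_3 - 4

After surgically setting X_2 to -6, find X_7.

-40

Under do(X_2=-6), the mechanism X_2 = -X_1 + 6 is discarded; X_2 is fixed at -6.
X_3 = -2X_1 + 3X_2 + 1  [with X_1=5, X_2=-6]  = -27
X_7 = -3X_2 + 2X_3 - 4  [with X_2=-6, X_3=-27]  = -40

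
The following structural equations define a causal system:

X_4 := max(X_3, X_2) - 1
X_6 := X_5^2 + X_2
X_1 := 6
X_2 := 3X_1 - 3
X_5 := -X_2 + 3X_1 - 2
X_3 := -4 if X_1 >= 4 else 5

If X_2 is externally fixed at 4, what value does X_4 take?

3

Under do(X_2=4), the mechanism X_2 := 3X_1 - 3 is discarded; X_2 is fixed at 4.
X_3 = -4 if X_1 >= 4 else 5  [with X_1=6]  = -4
X_4 = max(X_3, X_2) - 1  [with X_3=-4, X_2=4]  = 3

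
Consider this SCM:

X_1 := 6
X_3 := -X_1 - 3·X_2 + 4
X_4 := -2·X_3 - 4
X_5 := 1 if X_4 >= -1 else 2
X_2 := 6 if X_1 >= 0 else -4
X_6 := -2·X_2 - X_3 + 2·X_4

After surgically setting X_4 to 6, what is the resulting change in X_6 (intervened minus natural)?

-60

Under do(X_4=6), the mechanism X_4 := -2·X_3 - 4 is discarded; X_4 is fixed at 6.
X_2 = 6 if X_1 >= 0 else -4  [with X_1=6]  = 6
X_3 = -X_1 - 3·X_2 + 4  [with X_1=6, X_2=6]  = -20
X_6 = -2·X_2 - X_3 + 2·X_4  [with X_2=6, X_3=-20, X_4=6]  = 20
Without intervention: X_2 = 6 if X_1 >= 0 else -4  [with X_1=6]  = 6; X_3 = -X_1 - 3·X_2 + 4  [with X_1=6, X_2=6]  = -20; X_4 = -2·X_3 - 4  [with X_3=-20]  = 36; X_6 = -2·X_2 - X_3 + 2·X_4  [with X_2=6, X_3=-20, X_4=36]  = 80.
Change = 20 − 80 = -60.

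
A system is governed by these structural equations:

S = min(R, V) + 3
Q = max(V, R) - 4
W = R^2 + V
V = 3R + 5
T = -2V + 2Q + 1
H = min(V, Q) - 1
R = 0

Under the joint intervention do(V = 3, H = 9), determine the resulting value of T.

-7

Setting V = 3, H = 9 by intervention discards those variables' equations.
Q = max(V, R) - 4  [with V=3, R=0]  = -1
T = -2V + 2Q + 1  [with V=3, Q=-1]  = -7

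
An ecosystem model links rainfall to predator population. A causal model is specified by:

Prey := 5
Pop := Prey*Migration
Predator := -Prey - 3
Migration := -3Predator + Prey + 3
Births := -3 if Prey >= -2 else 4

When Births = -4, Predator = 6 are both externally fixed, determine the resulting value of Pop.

Setting Births = -4, Predator = 6 by intervention discards those variables' equations.
Migration = -3Predator + Prey + 3  [with Predator=6, Prey=5]  = -10
Pop = Prey*Migration  [with Prey=5, Migration=-10]  = -50

-50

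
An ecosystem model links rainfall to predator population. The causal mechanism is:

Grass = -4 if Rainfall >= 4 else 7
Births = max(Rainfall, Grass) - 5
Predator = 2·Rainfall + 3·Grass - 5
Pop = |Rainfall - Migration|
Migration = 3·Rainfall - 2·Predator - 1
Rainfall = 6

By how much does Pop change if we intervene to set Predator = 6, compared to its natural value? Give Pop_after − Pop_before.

The intervention breaks the incoming arrows to Predator: Predator = 2·Rainfall + 3·Grass - 5 no longer applies, and Predator = 6.
Migration = 3·Rainfall - 2·Predator - 1  [with Rainfall=6, Predator=6]  = 5
Pop = |Rainfall - Migration|  [with Rainfall=6, Migration=5]  = 1
Without intervention: Grass = -4 if Rainfall >= 4 else 7  [with Rainfall=6]  = -4; Predator = 2·Rainfall + 3·Grass - 5  [with Rainfall=6, Grass=-4]  = -5; Migration = 3·Rainfall - 2·Predator - 1  [with Rainfall=6, Predator=-5]  = 27; Pop = |Rainfall - Migration|  [with Rainfall=6, Migration=27]  = 21.
Change = 1 − 21 = -20.

-20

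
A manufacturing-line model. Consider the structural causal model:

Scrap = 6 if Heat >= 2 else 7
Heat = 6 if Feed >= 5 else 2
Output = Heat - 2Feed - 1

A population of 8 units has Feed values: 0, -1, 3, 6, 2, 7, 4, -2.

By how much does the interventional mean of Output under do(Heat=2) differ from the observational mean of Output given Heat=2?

-2.75

Under do(Heat=2), Heat's equation is replaced by Heat=2 for every unit. Per-unit Output: 1, 3, -5, -11, -3, -13, -7, 5. Mean = -3.75.
E[Output|Heat=2] averages over only the 6 units with Heat=2 (Feed = 0, -1, 3, 2, 4, -2): Output = 1, 3, -5, -3, -7, 5, mean -1.
Difference = -3.75 − (-1) = -2.75.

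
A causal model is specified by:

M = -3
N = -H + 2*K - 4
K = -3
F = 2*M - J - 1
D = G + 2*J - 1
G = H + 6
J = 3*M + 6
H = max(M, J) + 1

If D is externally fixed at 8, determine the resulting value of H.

-2

Under do(D=8), the mechanism D = G + 2*J - 1 is discarded; D is fixed at 8.
Since H is not a descendant of the intervened variable, it is unaffected.
J = 3*M + 6  [with M=-3]  = -3
H = max(M, J) + 1  [with M=-3, J=-3]  = -2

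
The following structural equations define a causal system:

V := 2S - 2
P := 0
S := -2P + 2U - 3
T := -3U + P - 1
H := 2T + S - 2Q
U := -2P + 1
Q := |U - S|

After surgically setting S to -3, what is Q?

do(S=-3) replaces the equation S := -2P + 2U - 3 with the constant S = -3.
U = -2P + 1  [with P=0]  = 1
Q = |U - S|  [with U=1, S=-3]  = 4

4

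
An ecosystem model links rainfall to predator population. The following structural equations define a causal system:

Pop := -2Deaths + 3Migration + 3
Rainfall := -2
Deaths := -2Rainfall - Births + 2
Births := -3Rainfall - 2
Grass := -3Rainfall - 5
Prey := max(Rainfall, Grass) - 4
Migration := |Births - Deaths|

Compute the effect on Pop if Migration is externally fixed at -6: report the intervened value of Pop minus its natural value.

-24

Intervening sets Migration = -6 and removes its equation (Migration := |Births - Deaths|).
Births = -3Rainfall - 2  [with Rainfall=-2]  = 4
Deaths = -2Rainfall - Births + 2  [with Rainfall=-2, Births=4]  = 2
Pop = -2Deaths + 3Migration + 3  [with Deaths=2, Migration=-6]  = -19
Without intervention: Births = -3Rainfall - 2  [with Rainfall=-2]  = 4; Deaths = -2Rainfall - Births + 2  [with Rainfall=-2, Births=4]  = 2; Migration = |Births - Deaths|  [with Births=4, Deaths=2]  = 2; Pop = -2Deaths + 3Migration + 3  [with Deaths=2, Migration=2]  = 5.
Change = -19 − 5 = -24.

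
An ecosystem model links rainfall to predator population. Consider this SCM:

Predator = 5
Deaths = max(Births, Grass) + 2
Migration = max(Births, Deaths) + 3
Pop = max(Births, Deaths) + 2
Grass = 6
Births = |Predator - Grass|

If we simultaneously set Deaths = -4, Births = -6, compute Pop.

The joint intervention fixes Deaths = -4, Births = -6, removing each variable's own equation.
Pop = max(Births, Deaths) + 2  [with Births=-6, Deaths=-4]  = -2

-2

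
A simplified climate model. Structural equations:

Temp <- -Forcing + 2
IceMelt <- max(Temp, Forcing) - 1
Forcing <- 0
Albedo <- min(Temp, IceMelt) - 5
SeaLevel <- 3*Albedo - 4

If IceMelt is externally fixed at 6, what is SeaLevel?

do(IceMelt=6) replaces the equation IceMelt <- max(Temp, Forcing) - 1 with the constant IceMelt = 6.
Temp = -Forcing + 2  [with Forcing=0]  = 2
Albedo = min(Temp, IceMelt) - 5  [with Temp=2, IceMelt=6]  = -3
SeaLevel = 3*Albedo - 4  [with Albedo=-3]  = -13

-13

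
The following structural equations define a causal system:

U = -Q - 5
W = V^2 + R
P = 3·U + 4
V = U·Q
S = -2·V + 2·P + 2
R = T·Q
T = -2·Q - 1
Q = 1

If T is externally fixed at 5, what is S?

The intervention breaks the incoming arrows to T: T = -2·Q - 1 no longer applies, and T = 5.
S is not downstream of the intervention, so its value is determined by the original equations.
U = -Q - 5  [with Q=1]  = -6
V = U·Q  [with U=-6, Q=1]  = -6
P = 3·U + 4  [with U=-6]  = -14
S = -2·V + 2·P + 2  [with V=-6, P=-14]  = -14

-14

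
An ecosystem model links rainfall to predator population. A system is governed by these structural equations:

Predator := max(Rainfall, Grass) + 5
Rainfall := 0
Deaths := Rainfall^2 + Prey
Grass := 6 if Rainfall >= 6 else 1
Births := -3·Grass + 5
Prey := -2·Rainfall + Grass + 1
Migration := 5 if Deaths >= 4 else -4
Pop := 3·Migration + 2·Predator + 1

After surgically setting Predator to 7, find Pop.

do(Predator=7) replaces the equation Predator := max(Rainfall, Grass) + 5 with the constant Predator = 7.
Grass = 6 if Rainfall >= 6 else 1  [with Rainfall=0]  = 1
Prey = -2·Rainfall + Grass + 1  [with Rainfall=0, Grass=1]  = 2
Deaths = Rainfall^2 + Prey  [with Rainfall=0, Prey=2]  = 2
Migration = 5 if Deaths >= 4 else -4  [with Deaths=2]  = -4
Pop = 3·Migration + 2·Predator + 1  [with Migration=-4, Predator=7]  = 3

3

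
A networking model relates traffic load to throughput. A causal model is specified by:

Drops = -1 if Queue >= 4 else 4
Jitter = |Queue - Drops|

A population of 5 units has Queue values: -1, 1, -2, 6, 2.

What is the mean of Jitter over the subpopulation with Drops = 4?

4

Observing Drops=4 restricts to units where Drops's equation naturally yields 4: Queue ∈ {-1, 1, -2, 2}. In that subpopulation Jitter = 5, 3, 6, 2, mean 4.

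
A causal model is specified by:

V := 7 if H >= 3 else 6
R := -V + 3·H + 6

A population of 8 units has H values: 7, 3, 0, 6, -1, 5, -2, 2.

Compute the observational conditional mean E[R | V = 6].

E[R|V=6] averages over only the 4 units with V=6 (H = 0, -1, -2, 2): R = 0, -3, -6, 6, mean -0.75.

-0.75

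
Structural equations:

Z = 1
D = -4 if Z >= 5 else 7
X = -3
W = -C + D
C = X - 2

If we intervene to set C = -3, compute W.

10

Intervening sets C = -3 and removes its equation (C = X - 2).
D = -4 if Z >= 5 else 7  [with Z=1]  = 7
W = -C + D  [with C=-3, D=7]  = 10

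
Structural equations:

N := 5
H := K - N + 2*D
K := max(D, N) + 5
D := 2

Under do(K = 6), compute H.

The intervention breaks the incoming arrows to K: K := max(D, N) + 5 no longer applies, and K = 6.
H = K - N + 2*D  [with K=6, N=5, D=2]  = 5

5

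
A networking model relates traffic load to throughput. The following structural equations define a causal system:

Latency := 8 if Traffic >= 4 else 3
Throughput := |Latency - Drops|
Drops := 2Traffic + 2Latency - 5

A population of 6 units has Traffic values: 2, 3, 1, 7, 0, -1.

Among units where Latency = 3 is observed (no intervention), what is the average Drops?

Conditioning on Latency=3 selects the 5 unit(s) with Traffic ∈ {2, 3, 1, 0, -1}. Their Drops values: 5, 7, 3, 1, -1. Mean = 3.

3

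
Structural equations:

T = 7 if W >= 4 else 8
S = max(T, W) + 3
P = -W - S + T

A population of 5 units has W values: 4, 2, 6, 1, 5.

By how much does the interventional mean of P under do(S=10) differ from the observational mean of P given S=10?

do(S=10) breaks S's dependence on W. With S=10 fixed, P across the units is -7, -4, -9, -3, -8, mean -6.2.
Conditioning on S=10 selects the 3 unit(s) with W ∈ {4, 6, 5}. Their P values: -7, -9, -8. Mean = -8.
Difference = -6.2 − (-8) = 1.8.

1.8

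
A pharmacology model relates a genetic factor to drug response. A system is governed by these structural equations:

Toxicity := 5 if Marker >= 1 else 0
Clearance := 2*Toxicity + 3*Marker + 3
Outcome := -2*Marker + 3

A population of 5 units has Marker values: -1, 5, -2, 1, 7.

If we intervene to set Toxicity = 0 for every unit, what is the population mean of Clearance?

Under do(Toxicity=0), Toxicity's equation is replaced by Toxicity=0 for every unit. Per-unit Clearance: 0, 18, -3, 6, 24. Mean = 9.

9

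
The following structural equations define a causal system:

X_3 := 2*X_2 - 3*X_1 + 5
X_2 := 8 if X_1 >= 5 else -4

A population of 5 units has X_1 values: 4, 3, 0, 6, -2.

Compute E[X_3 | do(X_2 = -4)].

do(X_2=-4) breaks X_2's dependence on X_1. With X_2=-4 fixed, X_3 across the units is -15, -12, -3, -21, 3, mean -9.6.

-9.6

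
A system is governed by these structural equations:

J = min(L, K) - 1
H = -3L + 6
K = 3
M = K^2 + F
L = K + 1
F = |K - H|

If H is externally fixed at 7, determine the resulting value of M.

The intervention breaks the incoming arrows to H: H = -3L + 6 no longer applies, and H = 7.
F = |K - H|  [with K=3, H=7]  = 4
M = K^2 + F  [with K=3, F=4]  = 13

13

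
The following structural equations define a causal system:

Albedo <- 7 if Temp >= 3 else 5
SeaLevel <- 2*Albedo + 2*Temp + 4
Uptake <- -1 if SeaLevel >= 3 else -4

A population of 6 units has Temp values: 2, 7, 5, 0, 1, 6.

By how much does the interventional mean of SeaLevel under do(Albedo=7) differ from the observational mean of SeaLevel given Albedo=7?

The intervention sets Albedo=7 in all 6 units regardless of Temp. Recomputing SeaLevel per unit gives 22, 32, 28, 18, 20, 30; average 25.
Conditioning on Albedo=7 selects the 3 unit(s) with Temp ∈ {7, 5, 6}. Their SeaLevel values: 32, 28, 30. Mean = 30.
Difference = 25 − 30 = -5.

-5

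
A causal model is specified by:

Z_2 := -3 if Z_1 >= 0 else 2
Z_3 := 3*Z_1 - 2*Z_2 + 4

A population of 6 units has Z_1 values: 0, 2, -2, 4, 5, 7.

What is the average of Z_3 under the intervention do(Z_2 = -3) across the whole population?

18

do(Z_2=-3) breaks Z_2's dependence on Z_1. With Z_2=-3 fixed, Z_3 across the units is 10, 16, 4, 22, 25, 31, mean 18.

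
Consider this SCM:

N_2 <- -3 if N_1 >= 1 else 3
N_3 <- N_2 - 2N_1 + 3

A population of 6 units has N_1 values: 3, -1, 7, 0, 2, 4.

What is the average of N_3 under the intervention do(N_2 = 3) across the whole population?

Every unit gets N_2=3 under the intervention. N_3 values become 0, 8, -8, 6, 2, -2; E[N_3|do(N_2=3)] = 1.

1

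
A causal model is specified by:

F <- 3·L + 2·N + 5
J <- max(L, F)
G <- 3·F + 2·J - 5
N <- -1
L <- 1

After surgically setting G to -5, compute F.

6

do(G=-5) replaces the equation G <- 3·F + 2·J - 5 with the constant G = -5.
F is not downstream of the intervention, so its value is determined by the original equations.
F = 3·L + 2·N + 5  [with L=1, N=-1]  = 6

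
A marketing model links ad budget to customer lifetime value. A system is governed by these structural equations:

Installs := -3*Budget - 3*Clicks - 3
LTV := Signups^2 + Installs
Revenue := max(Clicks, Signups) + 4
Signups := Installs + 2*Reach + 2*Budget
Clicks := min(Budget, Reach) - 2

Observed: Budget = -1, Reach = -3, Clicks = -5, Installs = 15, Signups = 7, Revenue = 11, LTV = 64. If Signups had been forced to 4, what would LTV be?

Under do(Signups=4), the mechanism Signups := Installs + 2*Reach + 2*Budget is discarded; Signups is fixed at 4.
Clicks = min(Budget, Reach) - 2  [with Budget=-1, Reach=-3]  = -5
Installs = -3*Budget - 3*Clicks - 3  [with Budget=-1, Clicks=-5]  = 15
LTV = Signups^2 + Installs  [with Signups=4, Installs=15]  = 31

31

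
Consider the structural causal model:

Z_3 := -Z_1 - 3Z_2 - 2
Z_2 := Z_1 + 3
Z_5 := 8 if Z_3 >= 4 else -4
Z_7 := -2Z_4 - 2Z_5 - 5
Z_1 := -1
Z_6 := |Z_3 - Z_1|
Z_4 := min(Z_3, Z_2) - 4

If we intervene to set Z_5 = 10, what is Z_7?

-3

Under do(Z_5=10), the mechanism Z_5 := 8 if Z_3 >= 4 else -4 is discarded; Z_5 is fixed at 10.
Z_2 = Z_1 + 3  [with Z_1=-1]  = 2
Z_3 = -Z_1 - 3Z_2 - 2  [with Z_1=-1, Z_2=2]  = -7
Z_4 = min(Z_3, Z_2) - 4  [with Z_3=-7, Z_2=2]  = -11
Z_7 = -2Z_4 - 2Z_5 - 5  [with Z_4=-11, Z_5=10]  = -3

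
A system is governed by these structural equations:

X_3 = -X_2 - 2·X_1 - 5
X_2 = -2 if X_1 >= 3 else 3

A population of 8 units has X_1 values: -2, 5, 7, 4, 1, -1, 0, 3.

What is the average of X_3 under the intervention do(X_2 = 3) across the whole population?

The intervention sets X_2=3 in all 8 units regardless of X_1. Recomputing X_3 per unit gives -4, -18, -22, -16, -10, -6, -8, -14; average -12.25.

-12.25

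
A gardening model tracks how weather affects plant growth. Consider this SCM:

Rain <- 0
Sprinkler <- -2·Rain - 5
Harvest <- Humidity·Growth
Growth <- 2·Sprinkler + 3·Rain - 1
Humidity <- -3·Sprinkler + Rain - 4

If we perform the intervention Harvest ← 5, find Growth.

do(Harvest=5) replaces the equation Harvest <- Humidity·Growth with the constant Harvest = 5.
Growth is not downstream of the intervention, so its value is determined by the original equations.
Sprinkler = -2·Rain - 5  [with Rain=0]  = -5
Growth = 2·Sprinkler + 3·Rain - 1  [with Sprinkler=-5, Rain=0]  = -11

-11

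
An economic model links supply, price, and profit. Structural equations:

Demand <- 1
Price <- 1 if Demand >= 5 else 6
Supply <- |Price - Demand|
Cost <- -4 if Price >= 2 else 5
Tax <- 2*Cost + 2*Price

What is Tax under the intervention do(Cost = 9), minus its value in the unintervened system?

26

Intervening sets Cost = 9 and removes its equation (Cost <- -4 if Price >= 2 else 5).
Price = 1 if Demand >= 5 else 6  [with Demand=1]  = 6
Tax = 2*Cost + 2*Price  [with Cost=9, Price=6]  = 30
Without intervention: Price = 1 if Demand >= 5 else 6  [with Demand=1]  = 6; Cost = -4 if Price >= 2 else 5  [with Price=6]  = -4; Tax = 2*Cost + 2*Price  [with Cost=-4, Price=6]  = 4.
Change = 30 − 4 = 26.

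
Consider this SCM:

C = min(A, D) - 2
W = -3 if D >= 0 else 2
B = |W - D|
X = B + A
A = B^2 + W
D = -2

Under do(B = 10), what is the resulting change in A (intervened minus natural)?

84

The intervention breaks the incoming arrows to B: B = |W - D| no longer applies, and B = 10.
W = -3 if D >= 0 else 2  [with D=-2]  = 2
A = B^2 + W  [with B=10, W=2]  = 102
Without intervention: W = -3 if D >= 0 else 2  [with D=-2]  = 2; B = |W - D|  [with W=2, D=-2]  = 4; A = B^2 + W  [with B=4, W=2]  = 18.
Change = 102 − 18 = 84.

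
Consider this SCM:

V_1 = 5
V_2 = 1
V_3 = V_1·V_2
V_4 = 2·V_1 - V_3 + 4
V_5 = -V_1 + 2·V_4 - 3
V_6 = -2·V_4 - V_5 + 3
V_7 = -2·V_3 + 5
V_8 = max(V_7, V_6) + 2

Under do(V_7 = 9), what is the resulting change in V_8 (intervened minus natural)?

do(V_7=9) replaces the equation V_7 = -2·V_3 + 5 with the constant V_7 = 9.
V_3 = V_1·V_2  [with V_1=5, V_2=1]  = 5
V_4 = 2·V_1 - V_3 + 4  [with V_1=5, V_3=5]  = 9
V_5 = -V_1 + 2·V_4 - 3  [with V_1=5, V_4=9]  = 10
V_6 = -2·V_4 - V_5 + 3  [with V_4=9, V_5=10]  = -25
V_8 = max(V_7, V_6) + 2  [with V_7=9, V_6=-25]  = 11
Without intervention: V_3 = V_1·V_2  [with V_1=5, V_2=1]  = 5; V_4 = 2·V_1 - V_3 + 4  [with V_1=5, V_3=5]  = 9; V_5 = -V_1 + 2·V_4 - 3  [with V_1=5, V_4=9]  = 10; V_6 = -2·V_4 - V_5 + 3  [with V_4=9, V_5=10]  = -25; V_7 = -2·V_3 + 5  [with V_3=5]  = -5; V_8 = max(V_7, V_6) + 2  [with V_7=-5, V_6=-25]  = -3.
Change = 11 − (-3) = 14.

14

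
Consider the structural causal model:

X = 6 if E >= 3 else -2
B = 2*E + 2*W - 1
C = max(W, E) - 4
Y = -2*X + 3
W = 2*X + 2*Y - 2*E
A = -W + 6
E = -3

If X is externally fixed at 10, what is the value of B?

-23

Under do(X=10), the mechanism X = 6 if E >= 3 else -2 is discarded; X is fixed at 10.
Y = -2*X + 3  [with X=10]  = -17
W = 2*X + 2*Y - 2*E  [with X=10, Y=-17, E=-3]  = -8
B = 2*E + 2*W - 1  [with E=-3, W=-8]  = -23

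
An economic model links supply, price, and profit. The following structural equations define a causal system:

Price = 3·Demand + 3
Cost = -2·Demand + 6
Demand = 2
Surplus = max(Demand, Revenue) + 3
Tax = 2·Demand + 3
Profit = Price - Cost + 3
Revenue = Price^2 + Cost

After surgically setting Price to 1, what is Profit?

Under do(Price=1), the mechanism Price = 3·Demand + 3 is discarded; Price is fixed at 1.
Cost = -2·Demand + 6  [with Demand=2]  = 2
Profit = Price - Cost + 3  [with Price=1, Cost=2]  = 2

2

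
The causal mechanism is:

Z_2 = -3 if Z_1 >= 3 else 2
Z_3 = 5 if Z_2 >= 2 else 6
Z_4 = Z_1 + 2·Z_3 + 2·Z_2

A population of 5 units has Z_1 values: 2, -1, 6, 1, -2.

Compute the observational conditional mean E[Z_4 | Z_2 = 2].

14

E[Z_4|Z_2=2] averages over only the 4 units with Z_2=2 (Z_1 = 2, -1, 1, -2): Z_4 = 16, 13, 15, 12, mean 14.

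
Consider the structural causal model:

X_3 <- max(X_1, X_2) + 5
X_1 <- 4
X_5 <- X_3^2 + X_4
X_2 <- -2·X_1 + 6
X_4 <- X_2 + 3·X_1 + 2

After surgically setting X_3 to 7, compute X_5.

61

do(X_3=7) replaces the equation X_3 <- max(X_1, X_2) + 5 with the constant X_3 = 7.
X_2 = -2·X_1 + 6  [with X_1=4]  = -2
X_4 = X_2 + 3·X_1 + 2  [with X_2=-2, X_1=4]  = 12
X_5 = X_3^2 + X_4  [with X_3=7, X_4=12]  = 61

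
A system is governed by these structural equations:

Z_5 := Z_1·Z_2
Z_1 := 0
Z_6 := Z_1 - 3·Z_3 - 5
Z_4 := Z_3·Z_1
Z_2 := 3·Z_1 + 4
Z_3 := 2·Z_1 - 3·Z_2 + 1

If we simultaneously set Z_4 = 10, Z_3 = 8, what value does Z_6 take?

The joint intervention fixes Z_4 = 10, Z_3 = 8, removing each variable's own equation.
Z_6 = Z_1 - 3·Z_3 - 5  [with Z_1=0, Z_3=8]  = -29

-29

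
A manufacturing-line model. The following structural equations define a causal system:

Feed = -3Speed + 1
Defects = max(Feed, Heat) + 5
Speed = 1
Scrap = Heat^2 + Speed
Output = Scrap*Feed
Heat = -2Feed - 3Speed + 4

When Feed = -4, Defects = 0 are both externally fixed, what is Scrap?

82

Setting Feed = -4, Defects = 0 by intervention discards those variables' equations.
Heat = -2Feed - 3Speed + 4  [with Feed=-4, Speed=1]  = 9
Scrap = Heat^2 + Speed  [with Heat=9, Speed=1]  = 82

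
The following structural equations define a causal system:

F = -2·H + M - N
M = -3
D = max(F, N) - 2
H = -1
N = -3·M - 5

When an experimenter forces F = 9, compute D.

7

Intervening sets F = 9 and removes its equation (F = -2·H + M - N).
N = -3·M - 5  [with M=-3]  = 4
D = max(F, N) - 2  [with F=9, N=4]  = 7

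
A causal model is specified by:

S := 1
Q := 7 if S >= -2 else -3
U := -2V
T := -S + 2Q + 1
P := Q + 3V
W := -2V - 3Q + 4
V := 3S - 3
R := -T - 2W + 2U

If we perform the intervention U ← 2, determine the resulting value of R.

24

do(U=2) replaces the equation U := -2V with the constant U = 2.
Q = 7 if S >= -2 else -3  [with S=1]  = 7
V = 3S - 3  [with S=1]  = 0
T = -S + 2Q + 1  [with S=1, Q=7]  = 14
W = -2V - 3Q + 4  [with V=0, Q=7]  = -17
R = -T - 2W + 2U  [with T=14, W=-17, U=2]  = 24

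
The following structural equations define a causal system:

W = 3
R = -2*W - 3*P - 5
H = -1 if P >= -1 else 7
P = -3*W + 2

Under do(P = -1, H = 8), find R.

-8

Setting P = -1, H = 8 by intervention discards those variables' equations.
R = -2*W - 3*P - 5  [with W=3, P=-1]  = -8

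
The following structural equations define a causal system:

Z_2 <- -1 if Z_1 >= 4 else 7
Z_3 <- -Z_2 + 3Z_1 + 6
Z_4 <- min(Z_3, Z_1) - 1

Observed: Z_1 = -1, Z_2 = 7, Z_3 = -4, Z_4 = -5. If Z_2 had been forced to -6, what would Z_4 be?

Under do(Z_2=-6), the mechanism Z_2 <- -1 if Z_1 >= 4 else 7 is discarded; Z_2 is fixed at -6.
Z_3 = -Z_2 + 3Z_1 + 6  [with Z_2=-6, Z_1=-1]  = 9
Z_4 = min(Z_3, Z_1) - 1  [with Z_3=9, Z_1=-1]  = -2

-2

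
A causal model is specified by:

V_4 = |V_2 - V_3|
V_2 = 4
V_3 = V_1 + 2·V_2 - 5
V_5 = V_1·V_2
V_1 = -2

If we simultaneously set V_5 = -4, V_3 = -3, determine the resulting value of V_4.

Under do(V_5 = -4, V_3 = -3), each intervened variable's structural equation is replaced by its fixed value.
V_4 = |V_2 - V_3|  [with V_2=4, V_3=-3]  = 7

7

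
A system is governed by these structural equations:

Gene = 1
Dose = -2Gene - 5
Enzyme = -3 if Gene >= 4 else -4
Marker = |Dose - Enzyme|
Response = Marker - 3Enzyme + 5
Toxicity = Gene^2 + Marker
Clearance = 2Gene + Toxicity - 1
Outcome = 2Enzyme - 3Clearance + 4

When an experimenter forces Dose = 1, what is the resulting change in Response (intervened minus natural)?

2

do(Dose=1) replaces the equation Dose = -2Gene - 5 with the constant Dose = 1.
Enzyme = -3 if Gene >= 4 else -4  [with Gene=1]  = -4
Marker = |Dose - Enzyme|  [with Dose=1, Enzyme=-4]  = 5
Response = Marker - 3Enzyme + 5  [with Marker=5, Enzyme=-4]  = 22
Without intervention: Dose = -2Gene - 5  [with Gene=1]  = -7; Enzyme = -3 if Gene >= 4 else -4  [with Gene=1]  = -4; Marker = |Dose - Enzyme|  [with Dose=-7, Enzyme=-4]  = 3; Response = Marker - 3Enzyme + 5  [with Marker=3, Enzyme=-4]  = 20.
Change = 22 − 20 = 2.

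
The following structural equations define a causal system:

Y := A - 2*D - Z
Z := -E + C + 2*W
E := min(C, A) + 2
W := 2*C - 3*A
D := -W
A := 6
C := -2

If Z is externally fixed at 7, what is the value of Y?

Under do(Z=7), the mechanism Z := -E + C + 2*W is discarded; Z is fixed at 7.
W = 2*C - 3*A  [with C=-2, A=6]  = -22
D = -W  [with W=-22]  = 22
Y = A - 2*D - Z  [with A=6, D=22, Z=7]  = -45

-45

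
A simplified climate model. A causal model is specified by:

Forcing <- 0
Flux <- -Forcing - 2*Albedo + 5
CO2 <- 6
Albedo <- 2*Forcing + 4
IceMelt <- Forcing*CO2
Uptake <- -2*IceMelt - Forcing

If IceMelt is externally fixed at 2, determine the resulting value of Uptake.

The intervention breaks the incoming arrows to IceMelt: IceMelt <- Forcing*CO2 no longer applies, and IceMelt = 2.
Uptake = -2*IceMelt - Forcing  [with IceMelt=2, Forcing=0]  = -4

-4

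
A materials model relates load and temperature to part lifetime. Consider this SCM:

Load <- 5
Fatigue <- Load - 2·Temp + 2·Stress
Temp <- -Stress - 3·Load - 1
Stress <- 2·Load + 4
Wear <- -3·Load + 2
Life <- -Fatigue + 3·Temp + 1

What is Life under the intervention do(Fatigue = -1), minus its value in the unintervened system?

94

The intervention breaks the incoming arrows to Fatigue: Fatigue <- Load - 2·Temp + 2·Stress no longer applies, and Fatigue = -1.
Stress = 2·Load + 4  [with Load=5]  = 14
Temp = -Stress - 3·Load - 1  [with Stress=14, Load=5]  = -30
Life = -Fatigue + 3·Temp + 1  [with Fatigue=-1, Temp=-30]  = -88
Without intervention: Stress = 2·Load + 4  [with Load=5]  = 14; Temp = -Stress - 3·Load - 1  [with Stress=14, Load=5]  = -30; Fatigue = Load - 2·Temp + 2·Stress  [with Load=5, Temp=-30, Stress=14]  = 93; Life = -Fatigue + 3·Temp + 1  [with Fatigue=93, Temp=-30]  = -182.
Change = -88 − (-182) = 94.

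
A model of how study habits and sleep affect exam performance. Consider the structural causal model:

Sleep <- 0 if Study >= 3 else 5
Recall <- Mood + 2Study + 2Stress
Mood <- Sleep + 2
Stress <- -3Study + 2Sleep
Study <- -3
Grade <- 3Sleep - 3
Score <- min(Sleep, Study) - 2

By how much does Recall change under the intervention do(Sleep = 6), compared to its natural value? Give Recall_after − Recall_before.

5

Under do(Sleep=6), the mechanism Sleep <- 0 if Study >= 3 else 5 is discarded; Sleep is fixed at 6.
Stress = -3Study + 2Sleep  [with Study=-3, Sleep=6]  = 21
Mood = Sleep + 2  [with Sleep=6]  = 8
Recall = Mood + 2Study + 2Stress  [with Mood=8, Study=-3, Stress=21]  = 44
Without intervention: Sleep = 0 if Study >= 3 else 5  [with Study=-3]  = 5; Stress = -3Study + 2Sleep  [with Study=-3, Sleep=5]  = 19; Mood = Sleep + 2  [with Sleep=5]  = 7; Recall = Mood + 2Study + 2Stress  [with Mood=7, Study=-3, Stress=19]  = 39.
Change = 44 − 39 = 5.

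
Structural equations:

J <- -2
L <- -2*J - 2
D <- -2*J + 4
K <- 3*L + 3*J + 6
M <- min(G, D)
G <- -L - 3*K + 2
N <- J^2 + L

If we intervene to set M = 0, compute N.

Intervening sets M = 0 and removes its equation (M <- min(G, D)).
N is not downstream of the intervention, so its value is determined by the original equations.
L = -2*J - 2  [with J=-2]  = 2
N = J^2 + L  [with J=-2, L=2]  = 6

6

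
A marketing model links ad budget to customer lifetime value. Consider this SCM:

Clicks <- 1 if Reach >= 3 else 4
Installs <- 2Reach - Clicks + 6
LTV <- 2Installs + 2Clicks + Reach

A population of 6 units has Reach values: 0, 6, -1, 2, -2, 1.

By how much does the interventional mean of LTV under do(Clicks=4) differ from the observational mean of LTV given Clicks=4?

5

do(Clicks=4) breaks Clicks's dependence on Reach. With Clicks=4 fixed, LTV across the units is 12, 42, 7, 22, 2, 17, mean 17.
Conditioning on Clicks=4 selects the 5 unit(s) with Reach ∈ {0, -1, 2, -2, 1}. Their LTV values: 12, 7, 22, 2, 17. Mean = 12.
Difference = 17 − 12 = 5.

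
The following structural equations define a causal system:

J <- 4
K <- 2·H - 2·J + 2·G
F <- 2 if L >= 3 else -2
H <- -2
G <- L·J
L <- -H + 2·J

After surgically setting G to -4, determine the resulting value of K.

Intervening sets G = -4 and removes its equation (G <- L·J).
K = 2·H - 2·J + 2·G  [with H=-2, J=4, G=-4]  = -20

-20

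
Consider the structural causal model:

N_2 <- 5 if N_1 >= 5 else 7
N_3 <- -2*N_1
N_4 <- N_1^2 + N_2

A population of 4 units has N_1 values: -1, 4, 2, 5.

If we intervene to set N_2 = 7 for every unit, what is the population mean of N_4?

Every unit gets N_2=7 under the intervention. N_4 values become 8, 23, 11, 32; E[N_4|do(N_2=7)] = 18.5.

18.5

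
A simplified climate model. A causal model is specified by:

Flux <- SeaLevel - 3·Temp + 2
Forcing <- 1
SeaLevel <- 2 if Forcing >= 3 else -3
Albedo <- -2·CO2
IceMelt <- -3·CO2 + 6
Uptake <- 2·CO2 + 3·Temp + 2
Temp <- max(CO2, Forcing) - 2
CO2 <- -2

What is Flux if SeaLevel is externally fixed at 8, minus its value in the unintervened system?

Intervening sets SeaLevel = 8 and removes its equation (SeaLevel <- 2 if Forcing >= 3 else -3).
Temp = max(CO2, Forcing) - 2  [with CO2=-2, Forcing=1]  = -1
Flux = SeaLevel - 3·Temp + 2  [with SeaLevel=8, Temp=-1]  = 13
Without intervention: Temp = max(CO2, Forcing) - 2  [with CO2=-2, Forcing=1]  = -1; SeaLevel = 2 if Forcing >= 3 else -3  [with Forcing=1]  = -3; Flux = SeaLevel - 3·Temp + 2  [with SeaLevel=-3, Temp=-1]  = 2.
Change = 13 − 2 = 11.

11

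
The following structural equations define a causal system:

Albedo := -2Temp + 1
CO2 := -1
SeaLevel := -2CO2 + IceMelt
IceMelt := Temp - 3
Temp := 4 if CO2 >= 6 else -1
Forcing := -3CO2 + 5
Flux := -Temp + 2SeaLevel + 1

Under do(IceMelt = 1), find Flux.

8

The intervention breaks the incoming arrows to IceMelt: IceMelt := Temp - 3 no longer applies, and IceMelt = 1.
Temp = 4 if CO2 >= 6 else -1  [with CO2=-1]  = -1
SeaLevel = -2CO2 + IceMelt  [with CO2=-1, IceMelt=1]  = 3
Flux = -Temp + 2SeaLevel + 1  [with Temp=-1, SeaLevel=3]  = 8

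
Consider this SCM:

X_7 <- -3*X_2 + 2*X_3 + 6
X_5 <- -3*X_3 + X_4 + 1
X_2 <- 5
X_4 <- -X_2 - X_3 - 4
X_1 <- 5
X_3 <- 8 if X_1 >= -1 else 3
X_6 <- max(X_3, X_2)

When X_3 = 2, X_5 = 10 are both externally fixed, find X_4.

-11

The joint intervention fixes X_3 = 2, X_5 = 10, removing each variable's own equation.
X_4 = -X_2 - X_3 - 4  [with X_2=5, X_3=2]  = -11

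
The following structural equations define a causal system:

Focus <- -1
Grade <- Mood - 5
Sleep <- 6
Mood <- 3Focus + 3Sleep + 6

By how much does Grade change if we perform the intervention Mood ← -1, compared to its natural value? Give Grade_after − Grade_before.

-22

The intervention breaks the incoming arrows to Mood: Mood <- 3Focus + 3Sleep + 6 no longer applies, and Mood = -1.
Grade = Mood - 5  [with Mood=-1]  = -6
Without intervention: Mood = 3Focus + 3Sleep + 6  [with Focus=-1, Sleep=6]  = 21; Grade = Mood - 5  [with Mood=21]  = 16.
Change = -6 − 16 = -22.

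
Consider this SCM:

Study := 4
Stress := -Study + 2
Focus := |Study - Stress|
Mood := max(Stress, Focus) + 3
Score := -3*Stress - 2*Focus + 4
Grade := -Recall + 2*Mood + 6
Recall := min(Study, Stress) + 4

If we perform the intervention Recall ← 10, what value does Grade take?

Intervening sets Recall = 10 and removes its equation (Recall := min(Study, Stress) + 4).
Stress = -Study + 2  [with Study=4]  = -2
Focus = |Study - Stress|  [with Study=4, Stress=-2]  = 6
Mood = max(Stress, Focus) + 3  [with Stress=-2, Focus=6]  = 9
Grade = -Recall + 2*Mood + 6  [with Recall=10, Mood=9]  = 14

14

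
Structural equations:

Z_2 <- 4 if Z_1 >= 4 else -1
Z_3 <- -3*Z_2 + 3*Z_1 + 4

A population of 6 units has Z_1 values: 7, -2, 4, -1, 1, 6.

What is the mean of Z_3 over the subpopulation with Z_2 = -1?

5

E[Z_3|Z_2=-1] averages over only the 3 units with Z_2=-1 (Z_1 = -2, -1, 1): Z_3 = 1, 4, 10, mean 5.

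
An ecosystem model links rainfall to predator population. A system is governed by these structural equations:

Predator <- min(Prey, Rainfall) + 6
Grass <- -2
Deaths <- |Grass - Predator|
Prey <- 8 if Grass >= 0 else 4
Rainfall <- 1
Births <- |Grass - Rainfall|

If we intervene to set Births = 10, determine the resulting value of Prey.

do(Births=10) replaces the equation Births <- |Grass - Rainfall| with the constant Births = 10.
Prey is not downstream of the intervention, so its value is determined by the original equations.
Prey = 8 if Grass >= 0 else 4  [with Grass=-2]  = 4

4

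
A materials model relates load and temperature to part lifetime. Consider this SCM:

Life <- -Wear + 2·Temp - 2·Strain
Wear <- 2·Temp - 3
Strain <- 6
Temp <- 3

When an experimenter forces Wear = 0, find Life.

-6

The intervention breaks the incoming arrows to Wear: Wear <- 2·Temp - 3 no longer applies, and Wear = 0.
Life = -Wear + 2·Temp - 2·Strain  [with Wear=0, Temp=3, Strain=6]  = -6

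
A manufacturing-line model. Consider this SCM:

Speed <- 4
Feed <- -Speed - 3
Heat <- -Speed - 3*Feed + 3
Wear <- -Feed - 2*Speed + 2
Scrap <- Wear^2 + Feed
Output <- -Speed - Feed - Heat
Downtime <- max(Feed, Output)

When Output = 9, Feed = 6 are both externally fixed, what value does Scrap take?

150

The joint intervention fixes Output = 9, Feed = 6, removing each variable's own equation.
Wear = -Feed - 2*Speed + 2  [with Feed=6, Speed=4]  = -12
Scrap = Wear^2 + Feed  [with Wear=-12, Feed=6]  = 150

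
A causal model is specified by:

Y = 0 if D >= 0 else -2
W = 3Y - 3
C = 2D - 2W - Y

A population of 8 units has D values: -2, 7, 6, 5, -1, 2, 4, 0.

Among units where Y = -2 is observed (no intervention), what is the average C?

E[C|Y=-2] averages over only the 2 units with Y=-2 (D = -2, -1): C = 16, 18, mean 17.

17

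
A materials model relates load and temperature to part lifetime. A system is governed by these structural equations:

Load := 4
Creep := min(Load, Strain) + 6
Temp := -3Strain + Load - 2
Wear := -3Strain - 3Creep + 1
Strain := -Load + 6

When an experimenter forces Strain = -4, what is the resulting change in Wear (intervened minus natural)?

do(Strain=-4) replaces the equation Strain := -Load + 6 with the constant Strain = -4.
Creep = min(Load, Strain) + 6  [with Load=4, Strain=-4]  = 2
Wear = -3Strain - 3Creep + 1  [with Strain=-4, Creep=2]  = 7
Without intervention: Strain = -Load + 6  [with Load=4]  = 2; Creep = min(Load, Strain) + 6  [with Load=4, Strain=2]  = 8; Wear = -3Strain - 3Creep + 1  [with Strain=2, Creep=8]  = -29.
Change = 7 − (-29) = 36.

36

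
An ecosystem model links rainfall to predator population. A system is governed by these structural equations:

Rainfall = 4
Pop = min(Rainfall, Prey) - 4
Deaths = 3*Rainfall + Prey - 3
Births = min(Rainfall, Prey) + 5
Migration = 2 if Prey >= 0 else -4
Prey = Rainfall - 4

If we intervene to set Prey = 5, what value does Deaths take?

14

Under do(Prey=5), the mechanism Prey = Rainfall - 4 is discarded; Prey is fixed at 5.
Deaths = 3*Rainfall + Prey - 3  [with Rainfall=4, Prey=5]  = 14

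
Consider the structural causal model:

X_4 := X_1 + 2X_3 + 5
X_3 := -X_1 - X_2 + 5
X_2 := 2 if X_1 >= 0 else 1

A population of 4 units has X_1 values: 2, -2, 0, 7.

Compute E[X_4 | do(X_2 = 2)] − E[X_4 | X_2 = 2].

1.25

Under do(X_2=2), X_2's equation is replaced by X_2=2 for every unit. Per-unit X_4: 9, 13, 11, 4. Mean = 9.25.
Conditioning on X_2=2 selects the 3 unit(s) with X_1 ∈ {2, 0, 7}. Their X_4 values: 9, 11, 4. Mean = 8.
Difference = 9.25 − 8 = 1.25.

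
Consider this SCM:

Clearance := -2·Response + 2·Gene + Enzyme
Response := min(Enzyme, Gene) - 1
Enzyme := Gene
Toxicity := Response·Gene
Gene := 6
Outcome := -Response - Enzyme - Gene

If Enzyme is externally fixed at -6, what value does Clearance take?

do(Enzyme=-6) replaces the equation Enzyme := Gene with the constant Enzyme = -6.
Response = min(Enzyme, Gene) - 1  [with Enzyme=-6, Gene=6]  = -7
Clearance = -2·Response + 2·Gene + Enzyme  [with Response=-7, Gene=6, Enzyme=-6]  = 20

20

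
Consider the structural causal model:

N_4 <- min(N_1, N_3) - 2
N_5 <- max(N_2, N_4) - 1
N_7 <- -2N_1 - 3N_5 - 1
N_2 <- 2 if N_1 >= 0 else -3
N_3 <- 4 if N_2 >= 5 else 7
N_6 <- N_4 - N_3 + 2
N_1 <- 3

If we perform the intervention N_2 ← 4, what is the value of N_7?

-16

Under do(N_2=4), the mechanism N_2 <- 2 if N_1 >= 0 else -3 is discarded; N_2 is fixed at 4.
N_3 = 4 if N_2 >= 5 else 7  [with N_2=4]  = 7
N_4 = min(N_1, N_3) - 2  [with N_1=3, N_3=7]  = 1
N_5 = max(N_2, N_4) - 1  [with N_2=4, N_4=1]  = 3
N_7 = -2N_1 - 3N_5 - 1  [with N_1=3, N_5=3]  = -16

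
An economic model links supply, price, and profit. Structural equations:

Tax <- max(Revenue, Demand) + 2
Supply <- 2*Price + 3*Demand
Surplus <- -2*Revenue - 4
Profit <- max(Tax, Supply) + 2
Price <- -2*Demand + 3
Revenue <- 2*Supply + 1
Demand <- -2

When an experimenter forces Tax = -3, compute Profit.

The intervention breaks the incoming arrows to Tax: Tax <- max(Revenue, Demand) + 2 no longer applies, and Tax = -3.
Price = -2*Demand + 3  [with Demand=-2]  = 7
Supply = 2*Price + 3*Demand  [with Price=7, Demand=-2]  = 8
Profit = max(Tax, Supply) + 2  [with Tax=-3, Supply=8]  = 10

10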